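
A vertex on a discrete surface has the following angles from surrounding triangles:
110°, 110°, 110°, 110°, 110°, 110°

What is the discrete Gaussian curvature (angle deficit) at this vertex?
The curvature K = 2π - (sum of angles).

Sum of angles = 660°. K = 360° - 660° = -300° = -5π/3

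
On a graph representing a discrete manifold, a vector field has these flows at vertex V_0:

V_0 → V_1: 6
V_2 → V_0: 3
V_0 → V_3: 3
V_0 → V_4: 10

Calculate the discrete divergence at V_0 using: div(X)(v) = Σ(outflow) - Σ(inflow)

Divergence = sum of outgoing flows = 6 + (-3) + 3 + 10 = 16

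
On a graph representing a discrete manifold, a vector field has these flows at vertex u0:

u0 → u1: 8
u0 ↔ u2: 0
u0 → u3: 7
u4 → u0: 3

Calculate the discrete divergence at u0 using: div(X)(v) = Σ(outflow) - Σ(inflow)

Divergence = sum of outgoing flows = 8 + 0 + 7 + (-3) = 12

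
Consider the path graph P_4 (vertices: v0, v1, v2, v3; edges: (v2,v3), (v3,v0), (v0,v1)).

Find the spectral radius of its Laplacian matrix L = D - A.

The path graph P_n has Laplacian eigenvalues λ_k = 2 − 2cos(kπ/n), k = 0, 1, …, n−1. Here n = 4:
k=0: 2 − 2cos(0) = 0.0; k=1: 2 − 2cos(π/4) = 0.5858; k=2: 2 − 2cos(π/2) = 2.0; k=3: 2 − 2cos(3π/4) = 3.4142.
Laplacian eigenvalues: [0.0, 0.5858, 2.0, 3.4142]. Largest eigenvalue (spectral radius) = 3.4142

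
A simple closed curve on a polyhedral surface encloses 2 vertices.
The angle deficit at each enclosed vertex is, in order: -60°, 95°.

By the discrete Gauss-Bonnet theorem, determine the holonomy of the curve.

Holonomy = total enclosed curvature = (-60°) + 95° = 35°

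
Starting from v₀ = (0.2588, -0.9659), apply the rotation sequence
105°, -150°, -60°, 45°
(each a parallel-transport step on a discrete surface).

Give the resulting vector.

Total rotation: 105° + (-150°) + (-60°) + 45° = -60°. Final vector: (-0.7071, -0.7071)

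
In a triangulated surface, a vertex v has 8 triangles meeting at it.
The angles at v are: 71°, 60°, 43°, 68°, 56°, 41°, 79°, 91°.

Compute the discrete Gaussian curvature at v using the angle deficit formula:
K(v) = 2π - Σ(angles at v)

Sum of angles = 509°. K = 360° - 509° = -149° = -149π/180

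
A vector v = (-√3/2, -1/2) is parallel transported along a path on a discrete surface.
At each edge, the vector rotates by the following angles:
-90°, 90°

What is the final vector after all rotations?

Total rotation: (-90°) + 90° = 0°. Final vector: (-0.8660, -0.5000)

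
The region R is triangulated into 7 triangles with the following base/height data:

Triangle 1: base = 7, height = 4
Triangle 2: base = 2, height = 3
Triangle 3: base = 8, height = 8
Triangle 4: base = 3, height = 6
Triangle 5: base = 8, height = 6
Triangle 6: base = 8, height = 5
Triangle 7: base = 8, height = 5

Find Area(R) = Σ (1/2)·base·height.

(1/2)×7×4 + (1/2)×2×3 + (1/2)×8×8 + (1/2)×3×6 + (1/2)×8×6 + (1/2)×8×5 + (1/2)×8×5 = 122.0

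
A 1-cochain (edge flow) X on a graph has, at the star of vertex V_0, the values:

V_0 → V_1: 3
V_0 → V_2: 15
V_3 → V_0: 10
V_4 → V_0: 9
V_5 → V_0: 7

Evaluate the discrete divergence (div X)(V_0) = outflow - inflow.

Divergence = sum of outgoing flows = 3 + 15 + (-10) + (-9) + (-7) = -8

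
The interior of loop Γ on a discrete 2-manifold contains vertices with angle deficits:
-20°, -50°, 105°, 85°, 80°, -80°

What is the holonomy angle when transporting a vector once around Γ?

Holonomy = total enclosed curvature = (-20°) + (-50°) + 105° + 85° + 80° + (-80°) = 120°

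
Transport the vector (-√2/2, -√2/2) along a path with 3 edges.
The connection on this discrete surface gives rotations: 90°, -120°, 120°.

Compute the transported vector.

Total rotation: 90° + (-120°) + 120° = 90°. Final vector: (0.7071, -0.7071)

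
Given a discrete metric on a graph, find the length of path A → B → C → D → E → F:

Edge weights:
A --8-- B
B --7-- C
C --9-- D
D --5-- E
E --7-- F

Arc length = 8 + 7 + 9 + 5 + 7 = 36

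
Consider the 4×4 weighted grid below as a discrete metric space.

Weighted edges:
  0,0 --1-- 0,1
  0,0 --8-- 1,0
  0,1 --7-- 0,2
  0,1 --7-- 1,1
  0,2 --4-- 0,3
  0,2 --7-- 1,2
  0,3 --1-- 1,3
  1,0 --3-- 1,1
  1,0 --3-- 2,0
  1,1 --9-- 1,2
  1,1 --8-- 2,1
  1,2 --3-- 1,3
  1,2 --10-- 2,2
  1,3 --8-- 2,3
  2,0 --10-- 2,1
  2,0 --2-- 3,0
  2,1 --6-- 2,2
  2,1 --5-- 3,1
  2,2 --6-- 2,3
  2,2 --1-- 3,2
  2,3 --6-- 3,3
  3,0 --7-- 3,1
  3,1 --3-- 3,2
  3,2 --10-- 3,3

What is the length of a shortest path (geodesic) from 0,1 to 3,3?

Shortest path: 0,1 → 0,2 → 0,3 → 1,3 → 2,3 → 3,3, total weight = 26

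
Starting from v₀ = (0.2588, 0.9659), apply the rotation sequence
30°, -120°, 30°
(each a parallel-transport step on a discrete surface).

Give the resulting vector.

Total rotation: 30° + (-120°) + 30° = -60°. Final vector: (0.9659, 0.2588)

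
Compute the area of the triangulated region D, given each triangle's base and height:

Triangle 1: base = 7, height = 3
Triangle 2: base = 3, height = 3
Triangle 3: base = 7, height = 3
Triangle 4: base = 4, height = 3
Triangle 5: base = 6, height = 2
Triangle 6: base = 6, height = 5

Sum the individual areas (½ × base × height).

(1/2)×7×3 + (1/2)×3×3 + (1/2)×7×3 + (1/2)×4×3 + (1/2)×6×2 + (1/2)×6×5 = 52.5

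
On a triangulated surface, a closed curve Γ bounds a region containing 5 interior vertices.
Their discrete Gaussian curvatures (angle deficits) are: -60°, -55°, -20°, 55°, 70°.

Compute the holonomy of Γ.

Holonomy = total enclosed curvature = (-60°) + (-55°) + (-20°) + 55° + 70° = -10°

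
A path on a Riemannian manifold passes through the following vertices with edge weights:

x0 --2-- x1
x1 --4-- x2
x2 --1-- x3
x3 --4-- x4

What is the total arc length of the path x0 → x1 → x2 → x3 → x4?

Arc length = 2 + 4 + 1 + 4 = 11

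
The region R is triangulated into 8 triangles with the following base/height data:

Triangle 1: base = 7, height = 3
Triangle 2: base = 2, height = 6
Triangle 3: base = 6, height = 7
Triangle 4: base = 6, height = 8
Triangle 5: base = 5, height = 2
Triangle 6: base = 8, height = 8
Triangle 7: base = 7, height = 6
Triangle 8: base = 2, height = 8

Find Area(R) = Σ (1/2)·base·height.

(1/2)×7×3 + (1/2)×2×6 + (1/2)×6×7 + (1/2)×6×8 + (1/2)×5×2 + (1/2)×8×8 + (1/2)×7×6 + (1/2)×2×8 = 127.5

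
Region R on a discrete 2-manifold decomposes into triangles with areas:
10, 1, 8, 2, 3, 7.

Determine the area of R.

10 + 1 + 8 + 2 + 3 + 7 = 31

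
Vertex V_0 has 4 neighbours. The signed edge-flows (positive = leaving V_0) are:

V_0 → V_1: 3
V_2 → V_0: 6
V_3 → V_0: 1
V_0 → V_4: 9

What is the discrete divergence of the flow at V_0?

Divergence = sum of outgoing flows = 3 + (-6) + (-1) + 9 = 5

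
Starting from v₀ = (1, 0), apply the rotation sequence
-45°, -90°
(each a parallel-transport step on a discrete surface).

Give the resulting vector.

Total rotation: (-45°) + (-90°) = -135°. Final vector: (-0.7071, -0.7071)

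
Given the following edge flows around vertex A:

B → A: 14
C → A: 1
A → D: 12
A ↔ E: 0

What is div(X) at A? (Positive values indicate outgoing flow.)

Divergence = sum of outgoing flows = (-14) + (-1) + 12 + 0 = -3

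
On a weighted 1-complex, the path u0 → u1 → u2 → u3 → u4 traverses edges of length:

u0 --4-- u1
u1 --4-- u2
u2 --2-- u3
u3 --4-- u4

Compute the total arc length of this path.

Arc length = 4 + 4 + 2 + 4 = 14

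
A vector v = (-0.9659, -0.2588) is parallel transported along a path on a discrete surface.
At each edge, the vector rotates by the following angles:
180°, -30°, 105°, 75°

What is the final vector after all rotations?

Total rotation: 180° + (-30°) + 105° + 75° = 330° ≡ -30° (mod 360°). Final vector: (-0.9659, 0.2588)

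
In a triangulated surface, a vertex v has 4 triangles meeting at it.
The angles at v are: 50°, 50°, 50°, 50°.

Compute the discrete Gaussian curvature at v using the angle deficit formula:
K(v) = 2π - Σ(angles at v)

Sum of angles = 200°. K = 360° - 200° = 160°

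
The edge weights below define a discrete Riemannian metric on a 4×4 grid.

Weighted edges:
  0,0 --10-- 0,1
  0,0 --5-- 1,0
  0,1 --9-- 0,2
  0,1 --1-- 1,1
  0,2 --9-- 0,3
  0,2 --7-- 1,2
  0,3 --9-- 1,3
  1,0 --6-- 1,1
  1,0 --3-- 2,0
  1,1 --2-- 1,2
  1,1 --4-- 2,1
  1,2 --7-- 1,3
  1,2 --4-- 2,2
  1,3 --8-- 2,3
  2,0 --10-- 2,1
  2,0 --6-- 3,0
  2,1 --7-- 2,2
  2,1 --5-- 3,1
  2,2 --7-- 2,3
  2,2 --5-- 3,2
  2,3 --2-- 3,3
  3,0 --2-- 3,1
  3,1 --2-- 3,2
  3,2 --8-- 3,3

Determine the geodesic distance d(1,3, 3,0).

Shortest path: 1,3 → 1,2 → 1,1 → 2,1 → 3,1 → 3,0, total weight = 20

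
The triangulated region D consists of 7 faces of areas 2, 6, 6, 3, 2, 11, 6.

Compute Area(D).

2 + 6 + 6 + 3 + 2 + 11 + 6 = 36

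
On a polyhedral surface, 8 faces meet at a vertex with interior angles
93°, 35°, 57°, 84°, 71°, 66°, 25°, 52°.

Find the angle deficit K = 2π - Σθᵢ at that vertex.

Sum of angles = 483°. K = 360° - 483° = -123° = -41π/60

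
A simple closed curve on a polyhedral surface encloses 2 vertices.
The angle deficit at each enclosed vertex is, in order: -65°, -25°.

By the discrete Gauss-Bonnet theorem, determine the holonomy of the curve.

Holonomy = total enclosed curvature = (-65°) + (-25°) = -90°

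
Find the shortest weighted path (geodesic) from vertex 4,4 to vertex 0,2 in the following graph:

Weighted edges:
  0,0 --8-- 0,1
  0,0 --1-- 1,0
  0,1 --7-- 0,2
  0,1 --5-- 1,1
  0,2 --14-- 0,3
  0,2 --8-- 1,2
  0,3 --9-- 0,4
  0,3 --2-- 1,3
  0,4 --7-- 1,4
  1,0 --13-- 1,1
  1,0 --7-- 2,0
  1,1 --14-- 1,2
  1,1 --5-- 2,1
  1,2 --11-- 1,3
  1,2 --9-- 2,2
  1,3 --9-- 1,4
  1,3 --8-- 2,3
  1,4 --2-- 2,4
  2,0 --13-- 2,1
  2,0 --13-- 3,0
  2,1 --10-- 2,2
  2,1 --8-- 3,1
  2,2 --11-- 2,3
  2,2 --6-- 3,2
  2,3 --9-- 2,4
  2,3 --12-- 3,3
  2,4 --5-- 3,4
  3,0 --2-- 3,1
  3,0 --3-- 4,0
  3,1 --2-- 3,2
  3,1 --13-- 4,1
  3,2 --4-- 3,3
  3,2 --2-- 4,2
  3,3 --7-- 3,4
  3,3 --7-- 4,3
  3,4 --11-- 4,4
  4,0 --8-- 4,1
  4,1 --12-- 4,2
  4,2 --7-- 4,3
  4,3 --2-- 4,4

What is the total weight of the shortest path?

Shortest path: 4,4 → 4,3 → 4,2 → 3,2 → 2,2 → 1,2 → 0,2, total weight = 34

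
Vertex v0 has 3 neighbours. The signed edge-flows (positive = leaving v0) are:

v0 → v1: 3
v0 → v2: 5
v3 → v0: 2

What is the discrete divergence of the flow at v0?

Divergence = sum of outgoing flows = 3 + 5 + (-2) = 6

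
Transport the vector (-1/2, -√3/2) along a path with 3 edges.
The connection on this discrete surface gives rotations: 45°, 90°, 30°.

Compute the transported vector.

Total rotation: 45° + 90° + 30° = 165°. Final vector: (0.7071, 0.7071)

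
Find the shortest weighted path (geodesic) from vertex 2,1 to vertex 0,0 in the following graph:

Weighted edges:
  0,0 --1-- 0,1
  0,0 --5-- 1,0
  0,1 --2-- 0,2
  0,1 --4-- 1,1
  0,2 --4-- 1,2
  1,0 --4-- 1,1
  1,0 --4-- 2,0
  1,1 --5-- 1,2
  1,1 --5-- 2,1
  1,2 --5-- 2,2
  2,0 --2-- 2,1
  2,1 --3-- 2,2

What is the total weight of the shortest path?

Shortest path: 2,1 → 1,1 → 0,1 → 0,0, total weight = 10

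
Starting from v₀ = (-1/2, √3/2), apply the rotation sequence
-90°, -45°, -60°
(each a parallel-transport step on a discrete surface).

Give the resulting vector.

Total rotation: (-90°) + (-45°) + (-60°) = -195° ≡ 165° (mod 360°). Final vector: (0.2588, -0.9659)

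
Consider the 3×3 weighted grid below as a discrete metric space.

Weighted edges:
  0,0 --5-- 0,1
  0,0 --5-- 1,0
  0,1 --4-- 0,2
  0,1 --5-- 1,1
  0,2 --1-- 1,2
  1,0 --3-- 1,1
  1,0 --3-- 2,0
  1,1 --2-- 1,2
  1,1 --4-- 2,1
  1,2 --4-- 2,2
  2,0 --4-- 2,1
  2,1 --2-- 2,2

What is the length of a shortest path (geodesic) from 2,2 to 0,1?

Shortest path: 2,2 → 1,2 → 0,2 → 0,1, total weight = 9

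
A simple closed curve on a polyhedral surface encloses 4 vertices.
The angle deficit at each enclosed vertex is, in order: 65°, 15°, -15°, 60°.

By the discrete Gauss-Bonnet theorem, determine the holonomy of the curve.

Holonomy = total enclosed curvature = 65° + 15° + (-15°) + 60° = 125°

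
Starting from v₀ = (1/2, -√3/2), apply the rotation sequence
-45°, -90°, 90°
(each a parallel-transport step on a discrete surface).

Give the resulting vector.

Total rotation: (-45°) + (-90°) + 90° = -45°. Final vector: (-0.2588, -0.9659)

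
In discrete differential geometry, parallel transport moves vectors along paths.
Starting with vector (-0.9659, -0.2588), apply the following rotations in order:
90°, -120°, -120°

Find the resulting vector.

Total rotation: 90° + (-120°) + (-120°) = -150°. Final vector: (0.7071, 0.7071)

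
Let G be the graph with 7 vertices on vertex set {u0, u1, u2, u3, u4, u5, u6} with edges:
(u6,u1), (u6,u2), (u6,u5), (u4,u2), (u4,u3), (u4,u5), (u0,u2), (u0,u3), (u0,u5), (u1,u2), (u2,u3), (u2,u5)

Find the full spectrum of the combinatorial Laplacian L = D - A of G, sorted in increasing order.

Degrees: deg(u0) = 3, deg(u1) = 2, deg(u2) = 6, deg(u3) = 3, deg(u4) = 3, deg(u5) = 4, deg(u6) = 3.
L = D − A with rows/columns ordered (u0, u1, u2, u3, u4, u5, u6):
  [ 3,  0, -1, -1,  0, -1,  0]
  [ 0,  2, -1,  0,  0,  0, -1]
  [-1, -1,  6, -1, -1, -1, -1]
  [-1,  0, -1,  3, -1,  0,  0]
  [ 0,  0, -1, -1,  3, -1,  0]
  [-1,  0, -1,  0, -1,  4, -1]
  [ 0, -1, -1,  0,  0, -1,  3]
Characteristic polynomial: det(λI − L) = λ(λ² − 7λ + 8)(λ − 3)²(λ − 4)(λ − 7).
Roots: λ = 0; (λ² − 7λ + 8) = 0 ⇒ λ = (7 ± √17)/2 ≈ 1.4384, 5.5616; (λ − 3) = 0 ⇒ λ = 3 (multiplicity 2); (λ − 4) = 0 ⇒ λ = 4; (λ − 7) = 0 ⇒ λ = 7.
(Check: the roots sum (with multiplicity) to 24, matching trace L = Σdeg = 2·12 = 24.)
Laplacian eigenvalues (increasing order): [0.0, 1.4384, 3.0, 3.0, 4.0, 5.5616, 7.0]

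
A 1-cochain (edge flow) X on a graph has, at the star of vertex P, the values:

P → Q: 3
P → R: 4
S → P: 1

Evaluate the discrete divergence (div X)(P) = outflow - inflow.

Divergence = sum of outgoing flows = 3 + 4 + (-1) = 6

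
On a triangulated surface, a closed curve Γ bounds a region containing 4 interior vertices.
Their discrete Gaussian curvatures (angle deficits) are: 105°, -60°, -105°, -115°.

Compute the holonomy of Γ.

Holonomy = total enclosed curvature = 105° + (-60°) + (-105°) + (-115°) = -175°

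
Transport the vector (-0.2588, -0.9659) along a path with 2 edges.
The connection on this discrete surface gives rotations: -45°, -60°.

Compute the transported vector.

Total rotation: (-45°) + (-60°) = -105°. Final vector: (-0.8660, 0.5000)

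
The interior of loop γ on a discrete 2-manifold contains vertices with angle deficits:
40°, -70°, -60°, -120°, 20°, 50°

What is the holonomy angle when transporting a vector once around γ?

Holonomy = total enclosed curvature = 40° + (-70°) + (-60°) + (-120°) + 20° + 50° = -140°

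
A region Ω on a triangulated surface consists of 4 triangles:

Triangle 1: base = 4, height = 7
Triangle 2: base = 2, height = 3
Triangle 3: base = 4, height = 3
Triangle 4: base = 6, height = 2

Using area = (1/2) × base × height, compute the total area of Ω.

(1/2)×4×7 + (1/2)×2×3 + (1/2)×4×3 + (1/2)×6×2 = 29.0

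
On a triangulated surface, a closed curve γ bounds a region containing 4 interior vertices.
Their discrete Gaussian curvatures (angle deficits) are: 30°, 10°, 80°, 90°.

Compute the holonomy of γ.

Holonomy = total enclosed curvature = 30° + 10° + 80° + 90° = 210°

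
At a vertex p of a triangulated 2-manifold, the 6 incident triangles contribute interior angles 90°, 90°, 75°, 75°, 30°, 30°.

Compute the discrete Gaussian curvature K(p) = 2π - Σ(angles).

Sum of angles = 390°. K = 360° - 390° = -30° = -π/6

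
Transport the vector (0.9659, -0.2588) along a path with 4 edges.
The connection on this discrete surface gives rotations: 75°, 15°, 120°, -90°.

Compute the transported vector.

Total rotation: 75° + 15° + 120° + (-90°) = 120°. Final vector: (-0.2588, 0.9659)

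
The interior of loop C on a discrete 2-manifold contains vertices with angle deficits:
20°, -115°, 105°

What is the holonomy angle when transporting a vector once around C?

Holonomy = total enclosed curvature = 20° + (-115°) + 105° = 10°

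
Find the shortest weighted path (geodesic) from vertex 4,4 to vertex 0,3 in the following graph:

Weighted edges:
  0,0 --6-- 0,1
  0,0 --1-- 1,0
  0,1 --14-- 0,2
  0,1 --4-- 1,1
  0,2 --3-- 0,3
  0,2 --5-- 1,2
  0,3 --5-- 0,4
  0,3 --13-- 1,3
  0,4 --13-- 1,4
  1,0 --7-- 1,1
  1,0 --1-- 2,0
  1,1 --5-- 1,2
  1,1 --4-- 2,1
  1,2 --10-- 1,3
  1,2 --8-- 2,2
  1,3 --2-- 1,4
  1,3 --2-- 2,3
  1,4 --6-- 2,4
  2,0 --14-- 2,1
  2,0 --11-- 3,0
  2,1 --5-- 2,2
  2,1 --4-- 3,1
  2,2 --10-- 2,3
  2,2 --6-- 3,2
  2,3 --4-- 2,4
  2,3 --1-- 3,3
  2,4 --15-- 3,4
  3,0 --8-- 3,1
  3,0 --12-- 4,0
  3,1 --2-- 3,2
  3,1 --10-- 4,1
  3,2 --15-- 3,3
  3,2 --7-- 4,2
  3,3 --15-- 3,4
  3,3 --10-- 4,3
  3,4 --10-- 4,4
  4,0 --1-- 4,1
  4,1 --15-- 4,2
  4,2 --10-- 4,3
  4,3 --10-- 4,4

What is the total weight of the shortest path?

Shortest path: 4,4 → 4,3 → 3,3 → 2,3 → 1,3 → 0,3, total weight = 36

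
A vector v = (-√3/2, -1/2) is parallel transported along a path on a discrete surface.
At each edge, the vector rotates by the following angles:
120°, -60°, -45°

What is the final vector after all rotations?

Total rotation: 120° + (-60°) + (-45°) = 15°. Final vector: (-0.7071, -0.7071)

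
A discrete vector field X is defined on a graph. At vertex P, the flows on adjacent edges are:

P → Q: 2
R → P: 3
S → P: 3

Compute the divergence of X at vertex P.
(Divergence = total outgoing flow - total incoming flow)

Divergence = sum of outgoing flows = 2 + (-3) + (-3) = -4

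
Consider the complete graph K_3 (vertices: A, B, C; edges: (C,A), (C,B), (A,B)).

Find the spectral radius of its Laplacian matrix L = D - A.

For the complete graph K_n, L = nI − J (J = all-ones matrix). J has eigenvalues n (once, eigenvector 𝟙) and 0 (multiplicity n−1), so L has eigenvalues 0 (once) and n (multiplicity n−1). Here n = 3: eigenvalue 0 once and 3 with multiplicity 2.
Laplacian eigenvalues: [0.0, 3.0, 3.0]. Largest eigenvalue (spectral radius) = 3.0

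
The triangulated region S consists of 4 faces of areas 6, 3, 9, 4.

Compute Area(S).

6 + 3 + 9 + 4 = 22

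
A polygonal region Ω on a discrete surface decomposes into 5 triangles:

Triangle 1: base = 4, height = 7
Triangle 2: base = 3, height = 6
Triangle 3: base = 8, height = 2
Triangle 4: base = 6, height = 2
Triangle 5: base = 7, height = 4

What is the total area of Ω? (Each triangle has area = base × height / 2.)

(1/2)×4×7 + (1/2)×3×6 + (1/2)×8×2 + (1/2)×6×2 + (1/2)×7×4 = 51.0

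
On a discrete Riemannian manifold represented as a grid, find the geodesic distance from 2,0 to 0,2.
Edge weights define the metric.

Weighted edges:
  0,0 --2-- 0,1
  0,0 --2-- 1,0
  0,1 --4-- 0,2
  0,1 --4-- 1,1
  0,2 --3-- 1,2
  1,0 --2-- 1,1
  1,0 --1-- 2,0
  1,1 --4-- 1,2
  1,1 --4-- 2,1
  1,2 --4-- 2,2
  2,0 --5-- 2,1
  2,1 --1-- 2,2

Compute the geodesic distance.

Shortest path: 2,0 → 1,0 → 0,0 → 0,1 → 0,2, total weight = 9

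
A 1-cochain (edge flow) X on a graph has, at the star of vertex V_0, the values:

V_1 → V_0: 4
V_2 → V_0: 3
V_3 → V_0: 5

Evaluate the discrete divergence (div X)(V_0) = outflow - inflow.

Divergence = sum of outgoing flows = (-4) + (-3) + (-5) = -12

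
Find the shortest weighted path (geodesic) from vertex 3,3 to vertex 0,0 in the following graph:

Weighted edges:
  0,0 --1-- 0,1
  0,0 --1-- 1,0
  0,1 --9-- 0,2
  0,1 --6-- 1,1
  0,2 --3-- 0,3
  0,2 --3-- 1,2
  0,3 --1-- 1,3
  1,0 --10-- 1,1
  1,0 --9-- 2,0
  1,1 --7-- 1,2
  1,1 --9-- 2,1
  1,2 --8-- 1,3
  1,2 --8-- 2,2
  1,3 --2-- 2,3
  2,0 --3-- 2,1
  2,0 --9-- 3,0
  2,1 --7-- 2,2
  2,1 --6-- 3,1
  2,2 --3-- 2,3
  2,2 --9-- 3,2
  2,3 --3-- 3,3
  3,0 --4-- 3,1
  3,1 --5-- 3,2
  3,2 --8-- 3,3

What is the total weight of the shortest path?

Shortest path: 3,3 → 2,3 → 1,3 → 0,3 → 0,2 → 0,1 → 0,0, total weight = 19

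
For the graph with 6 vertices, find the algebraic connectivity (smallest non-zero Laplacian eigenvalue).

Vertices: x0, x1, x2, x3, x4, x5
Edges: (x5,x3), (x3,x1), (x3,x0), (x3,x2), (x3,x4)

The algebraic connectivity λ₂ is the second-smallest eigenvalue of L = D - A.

Degrees: deg(x0) = 1, deg(x1) = 1, deg(x2) = 1, deg(x3) = 5, deg(x4) = 1, deg(x5) = 1.
L = D − A with rows/columns ordered (x0, x1, x2, x3, x4, x5):
  [ 1,  0,  0, -1,  0,  0]
  [ 0,  1,  0, -1,  0,  0]
  [ 0,  0,  1, -1,  0,  0]
  [-1, -1, -1,  5, -1, -1]
  [ 0,  0,  0, -1,  1,  0]
  [ 0,  0,  0, -1,  0,  1]
Characteristic polynomial: det(λI − L) = λ(λ − 1)⁴(λ − 6).
Roots: λ = 0; (λ − 1) = 0 ⇒ λ = 1 (multiplicity 4); (λ − 6) = 0 ⇒ λ = 6.
(Check: the roots sum (with multiplicity) to 10, matching trace L = Σdeg = 2·5 = 10.)
Laplacian eigenvalues: [0.0, 1.0, 1.0, 1.0, 1.0, 6.0]. Algebraic connectivity (smallest non-zero eigenvalue) = 1.0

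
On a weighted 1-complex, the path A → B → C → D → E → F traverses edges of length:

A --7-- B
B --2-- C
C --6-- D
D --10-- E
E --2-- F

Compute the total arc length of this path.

Arc length = 7 + 2 + 6 + 10 + 2 = 27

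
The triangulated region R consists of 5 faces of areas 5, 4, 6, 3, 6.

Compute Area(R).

5 + 4 + 6 + 3 + 6 = 24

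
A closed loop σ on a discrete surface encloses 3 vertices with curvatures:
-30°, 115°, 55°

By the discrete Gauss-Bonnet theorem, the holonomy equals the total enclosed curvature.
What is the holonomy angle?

Holonomy = total enclosed curvature = (-30°) + 115° + 55° = 140°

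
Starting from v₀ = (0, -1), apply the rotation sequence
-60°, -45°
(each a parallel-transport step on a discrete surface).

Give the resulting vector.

Total rotation: (-60°) + (-45°) = -105°. Final vector: (-0.9659, 0.2588)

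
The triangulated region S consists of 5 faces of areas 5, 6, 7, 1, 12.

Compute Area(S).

5 + 6 + 7 + 1 + 12 = 31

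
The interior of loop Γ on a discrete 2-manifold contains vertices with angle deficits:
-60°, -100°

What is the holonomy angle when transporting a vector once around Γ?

Holonomy = total enclosed curvature = (-60°) + (-100°) = -160°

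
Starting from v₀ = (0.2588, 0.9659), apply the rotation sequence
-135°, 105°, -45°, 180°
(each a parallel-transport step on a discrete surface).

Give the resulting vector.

Total rotation: (-135°) + 105° + (-45°) + 180° = 105°. Final vector: (-1, 0)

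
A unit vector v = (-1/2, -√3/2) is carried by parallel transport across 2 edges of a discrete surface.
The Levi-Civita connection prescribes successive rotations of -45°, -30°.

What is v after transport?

Total rotation: (-45°) + (-30°) = -75°. Final vector: (-0.9659, 0.2588)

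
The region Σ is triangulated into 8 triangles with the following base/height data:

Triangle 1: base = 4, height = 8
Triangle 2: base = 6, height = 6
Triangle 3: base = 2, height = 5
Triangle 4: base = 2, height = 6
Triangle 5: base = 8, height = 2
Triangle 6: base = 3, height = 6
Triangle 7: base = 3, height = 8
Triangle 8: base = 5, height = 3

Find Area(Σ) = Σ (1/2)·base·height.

(1/2)×4×8 + (1/2)×6×6 + (1/2)×2×5 + (1/2)×2×6 + (1/2)×8×2 + (1/2)×3×6 + (1/2)×3×8 + (1/2)×5×3 = 81.5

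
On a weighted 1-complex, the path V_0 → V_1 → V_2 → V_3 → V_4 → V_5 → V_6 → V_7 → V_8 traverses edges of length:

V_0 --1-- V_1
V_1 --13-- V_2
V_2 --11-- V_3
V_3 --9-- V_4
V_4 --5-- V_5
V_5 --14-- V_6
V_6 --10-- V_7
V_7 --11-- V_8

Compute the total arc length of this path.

Arc length = 1 + 13 + 11 + 9 + 5 + 14 + 10 + 11 = 74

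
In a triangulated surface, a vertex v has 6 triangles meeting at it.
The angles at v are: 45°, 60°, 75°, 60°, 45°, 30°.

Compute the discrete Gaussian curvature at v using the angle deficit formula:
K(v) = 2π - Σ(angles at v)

Sum of angles = 315°. K = 360° - 315° = 45°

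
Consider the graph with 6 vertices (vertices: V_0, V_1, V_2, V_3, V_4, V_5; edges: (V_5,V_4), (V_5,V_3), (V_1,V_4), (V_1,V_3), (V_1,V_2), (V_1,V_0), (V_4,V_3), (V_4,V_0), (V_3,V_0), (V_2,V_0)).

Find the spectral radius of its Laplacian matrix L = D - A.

Degrees: deg(V_0) = 4, deg(V_1) = 4, deg(V_2) = 2, deg(V_3) = 4, deg(V_4) = 4, deg(V_5) = 2.
L = D − A with rows/columns ordered (V_0, V_1, V_2, V_3, V_4, V_5):
  [ 4, -1, -1, -1, -1,  0]
  [-1,  4, -1, -1, -1,  0]
  [-1, -1,  2,  0,  0,  0]
  [-1, -1,  0,  4, -1, -1]
  [-1, -1,  0, -1,  4, -1]
  [ 0,  0,  0, -1, -1,  2]
Characteristic polynomial: det(λI − L) = λ(λ² − 7λ + 8)(λ − 3)(λ − 5)².
Roots: λ = 0; (λ² − 7λ + 8) = 0 ⇒ λ = (7 ± √17)/2 ≈ 1.4384, 5.5616; (λ − 3) = 0 ⇒ λ = 3; (λ − 5) = 0 ⇒ λ = 5 (multiplicity 2).
(Check: the roots sum (with multiplicity) to 20, matching trace L = Σdeg = 2·10 = 20.)
Laplacian eigenvalues: [0.0, 1.4384, 3.0, 5.0, 5.0, 5.5616]. Largest eigenvalue (spectral radius) = 5.5616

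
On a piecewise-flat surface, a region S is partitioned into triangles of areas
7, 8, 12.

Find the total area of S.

7 + 8 + 12 = 27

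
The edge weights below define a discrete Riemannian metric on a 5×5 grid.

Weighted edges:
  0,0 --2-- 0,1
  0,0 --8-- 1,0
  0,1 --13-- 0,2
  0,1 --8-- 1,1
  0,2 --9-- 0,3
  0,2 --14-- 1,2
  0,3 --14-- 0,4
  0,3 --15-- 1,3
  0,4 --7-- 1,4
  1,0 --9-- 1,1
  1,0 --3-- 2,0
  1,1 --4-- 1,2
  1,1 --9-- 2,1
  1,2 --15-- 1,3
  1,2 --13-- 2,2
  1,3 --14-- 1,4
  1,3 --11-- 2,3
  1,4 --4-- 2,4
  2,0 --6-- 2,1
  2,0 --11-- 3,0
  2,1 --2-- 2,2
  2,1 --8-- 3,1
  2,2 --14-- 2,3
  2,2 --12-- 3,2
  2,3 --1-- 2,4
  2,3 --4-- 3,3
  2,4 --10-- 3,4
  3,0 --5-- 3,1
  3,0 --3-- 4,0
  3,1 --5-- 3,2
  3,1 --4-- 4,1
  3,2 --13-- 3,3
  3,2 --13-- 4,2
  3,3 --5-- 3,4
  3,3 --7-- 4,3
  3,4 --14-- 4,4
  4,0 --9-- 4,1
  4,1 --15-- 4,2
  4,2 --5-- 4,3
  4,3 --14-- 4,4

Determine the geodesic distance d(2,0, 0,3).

Shortest path: 2,0 → 1,0 → 0,0 → 0,1 → 0,2 → 0,3, total weight = 35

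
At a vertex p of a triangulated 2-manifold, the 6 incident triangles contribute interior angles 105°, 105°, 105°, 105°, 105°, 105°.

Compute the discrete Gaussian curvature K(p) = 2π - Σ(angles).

Sum of angles = 630°. K = 360° - 630° = -270°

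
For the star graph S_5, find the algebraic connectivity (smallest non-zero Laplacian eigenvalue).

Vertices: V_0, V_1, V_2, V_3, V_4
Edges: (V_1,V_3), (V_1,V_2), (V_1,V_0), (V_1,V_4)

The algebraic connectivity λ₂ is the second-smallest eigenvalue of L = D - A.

The star S_5 is the complete bipartite graph K_{1,4} (one hub of degree 4, 4 leaves of degree 1). The Laplacian spectrum of K_{p,q} is 0, p (multiplicity q−1), q (multiplicity p−1), p+q. With p = 1, q = 4: 0 once, 1 with multiplicity 3, and 5 once. (Check: trace L = sum of degrees = 8 = 3·1 + 5.)
Laplacian eigenvalues: [0.0, 1.0, 1.0, 1.0, 5.0]. Algebraic connectivity (smallest non-zero eigenvalue) = 1.0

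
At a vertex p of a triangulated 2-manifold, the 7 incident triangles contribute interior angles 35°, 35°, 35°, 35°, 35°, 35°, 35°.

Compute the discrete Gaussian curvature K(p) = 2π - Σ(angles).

Sum of angles = 245°. K = 360° - 245° = 115°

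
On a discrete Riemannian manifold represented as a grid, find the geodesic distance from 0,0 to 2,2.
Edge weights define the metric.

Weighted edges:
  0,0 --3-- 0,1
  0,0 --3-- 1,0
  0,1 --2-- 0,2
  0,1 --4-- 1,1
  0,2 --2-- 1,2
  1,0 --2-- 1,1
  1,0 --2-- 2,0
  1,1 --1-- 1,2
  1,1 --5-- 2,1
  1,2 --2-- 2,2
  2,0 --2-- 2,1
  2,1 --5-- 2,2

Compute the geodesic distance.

Shortest path: 0,0 → 1,0 → 1,1 → 1,2 → 2,2, total weight = 8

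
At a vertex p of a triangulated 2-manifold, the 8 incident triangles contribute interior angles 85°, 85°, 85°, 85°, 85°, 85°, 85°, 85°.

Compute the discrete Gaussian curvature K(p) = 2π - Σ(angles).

Sum of angles = 680°. K = 360° - 680° = -320°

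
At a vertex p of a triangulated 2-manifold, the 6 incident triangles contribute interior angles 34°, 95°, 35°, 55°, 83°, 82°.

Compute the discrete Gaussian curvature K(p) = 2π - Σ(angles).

Sum of angles = 384°. K = 360° - 384° = -24° = -2π/15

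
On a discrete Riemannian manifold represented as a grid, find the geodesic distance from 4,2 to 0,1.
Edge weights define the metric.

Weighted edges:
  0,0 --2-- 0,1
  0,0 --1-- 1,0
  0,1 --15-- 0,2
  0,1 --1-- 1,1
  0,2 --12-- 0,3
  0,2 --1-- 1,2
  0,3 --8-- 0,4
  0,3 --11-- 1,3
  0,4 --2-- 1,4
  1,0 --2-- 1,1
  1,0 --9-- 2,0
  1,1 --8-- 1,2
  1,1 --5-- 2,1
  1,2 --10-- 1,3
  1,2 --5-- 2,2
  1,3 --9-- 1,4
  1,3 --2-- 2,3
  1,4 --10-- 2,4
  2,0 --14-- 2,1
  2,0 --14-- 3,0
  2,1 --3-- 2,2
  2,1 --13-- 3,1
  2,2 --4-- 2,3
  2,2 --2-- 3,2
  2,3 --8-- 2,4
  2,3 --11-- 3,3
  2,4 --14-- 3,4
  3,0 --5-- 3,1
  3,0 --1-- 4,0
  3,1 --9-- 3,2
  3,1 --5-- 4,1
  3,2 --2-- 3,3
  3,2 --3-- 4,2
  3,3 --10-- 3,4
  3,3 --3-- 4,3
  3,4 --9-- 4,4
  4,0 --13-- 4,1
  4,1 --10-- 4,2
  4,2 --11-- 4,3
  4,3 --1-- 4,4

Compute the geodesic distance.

Shortest path: 4,2 → 3,2 → 2,2 → 2,1 → 1,1 → 0,1, total weight = 14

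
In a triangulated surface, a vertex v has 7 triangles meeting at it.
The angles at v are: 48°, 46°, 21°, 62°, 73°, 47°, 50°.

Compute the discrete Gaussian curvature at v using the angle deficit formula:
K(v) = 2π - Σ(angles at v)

Sum of angles = 347°. K = 360° - 347° = 13° = 13π/180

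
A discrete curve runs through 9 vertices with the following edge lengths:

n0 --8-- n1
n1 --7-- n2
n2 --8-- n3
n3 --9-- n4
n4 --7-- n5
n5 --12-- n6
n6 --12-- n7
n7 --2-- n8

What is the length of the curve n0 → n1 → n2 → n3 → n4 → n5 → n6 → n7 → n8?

Arc length = 8 + 7 + 8 + 9 + 7 + 12 + 12 + 2 = 65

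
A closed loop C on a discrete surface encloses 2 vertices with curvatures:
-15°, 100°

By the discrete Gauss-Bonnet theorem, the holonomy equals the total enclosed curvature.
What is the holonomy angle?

Holonomy = total enclosed curvature = (-15°) + 100° = 85°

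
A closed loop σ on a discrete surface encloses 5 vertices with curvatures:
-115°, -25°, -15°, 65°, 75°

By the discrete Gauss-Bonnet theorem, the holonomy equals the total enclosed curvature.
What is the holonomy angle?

Holonomy = total enclosed curvature = (-115°) + (-25°) + (-15°) + 65° + 75° = -15°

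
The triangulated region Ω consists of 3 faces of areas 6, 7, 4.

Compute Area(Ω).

6 + 7 + 4 = 17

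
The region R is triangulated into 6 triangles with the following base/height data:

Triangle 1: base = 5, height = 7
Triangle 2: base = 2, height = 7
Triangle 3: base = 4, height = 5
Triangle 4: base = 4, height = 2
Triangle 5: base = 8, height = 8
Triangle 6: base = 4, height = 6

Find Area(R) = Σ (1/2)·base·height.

(1/2)×5×7 + (1/2)×2×7 + (1/2)×4×5 + (1/2)×4×2 + (1/2)×8×8 + (1/2)×4×6 = 82.5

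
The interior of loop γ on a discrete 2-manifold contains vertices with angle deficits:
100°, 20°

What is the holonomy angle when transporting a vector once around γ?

Holonomy = total enclosed curvature = 100° + 20° = 120°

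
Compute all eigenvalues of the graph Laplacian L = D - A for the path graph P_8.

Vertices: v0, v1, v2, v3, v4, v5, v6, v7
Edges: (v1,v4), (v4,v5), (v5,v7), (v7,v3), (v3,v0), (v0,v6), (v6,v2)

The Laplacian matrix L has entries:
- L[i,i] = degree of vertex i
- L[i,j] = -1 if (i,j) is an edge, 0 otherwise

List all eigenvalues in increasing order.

The path graph P_n has Laplacian eigenvalues λ_k = 2 − 2cos(kπ/n), k = 0, 1, …, n−1. Here n = 8:
k=0: 2 − 2cos(0) = 0.0; k=1: 2 − 2cos(π/8) = 0.1522; k=2: 2 − 2cos(π/4) = 0.5858; k=3: 2 − 2cos(3π/8) = 1.2346; k=4: 2 − 2cos(π/2) = 2.0; k=5: 2 − 2cos(5π/8) = 2.7654; k=6: 2 − 2cos(3π/4) = 3.4142; k=7: 2 − 2cos(7π/8) = 3.8478.
Laplacian eigenvalues (increasing order): [0.0, 0.1522, 0.5858, 1.2346, 2.0, 2.7654, 3.4142, 3.8478]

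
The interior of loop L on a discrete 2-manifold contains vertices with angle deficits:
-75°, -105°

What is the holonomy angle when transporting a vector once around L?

Holonomy = total enclosed curvature = (-75°) + (-105°) = -180°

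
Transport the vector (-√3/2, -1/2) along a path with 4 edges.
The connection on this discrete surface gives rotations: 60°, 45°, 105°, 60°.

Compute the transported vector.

Total rotation: 60° + 45° + 105° + 60° = 270° ≡ -90° (mod 360°). Final vector: (-0.5000, 0.8660)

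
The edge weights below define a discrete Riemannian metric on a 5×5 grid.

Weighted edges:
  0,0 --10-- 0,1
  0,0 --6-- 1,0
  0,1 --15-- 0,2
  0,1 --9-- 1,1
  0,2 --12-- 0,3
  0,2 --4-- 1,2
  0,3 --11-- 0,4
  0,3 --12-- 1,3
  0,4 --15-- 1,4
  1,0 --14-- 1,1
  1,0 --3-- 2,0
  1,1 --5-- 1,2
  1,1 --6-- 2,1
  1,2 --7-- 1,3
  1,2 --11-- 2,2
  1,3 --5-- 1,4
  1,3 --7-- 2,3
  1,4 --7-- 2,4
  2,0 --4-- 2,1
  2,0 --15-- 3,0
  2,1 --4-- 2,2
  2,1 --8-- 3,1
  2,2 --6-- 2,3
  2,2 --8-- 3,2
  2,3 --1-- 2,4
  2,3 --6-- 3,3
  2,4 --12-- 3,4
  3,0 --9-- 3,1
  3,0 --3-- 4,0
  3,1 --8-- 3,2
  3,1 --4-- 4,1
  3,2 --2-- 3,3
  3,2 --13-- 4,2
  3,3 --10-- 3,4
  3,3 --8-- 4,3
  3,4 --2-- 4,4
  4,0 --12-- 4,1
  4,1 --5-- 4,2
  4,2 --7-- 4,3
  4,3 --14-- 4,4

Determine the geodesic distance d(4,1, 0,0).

Shortest path: 4,1 → 3,1 → 2,1 → 2,0 → 1,0 → 0,0, total weight = 25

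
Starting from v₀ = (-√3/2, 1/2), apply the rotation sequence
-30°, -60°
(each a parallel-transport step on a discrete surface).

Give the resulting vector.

Total rotation: (-30°) + (-60°) = -90°. Final vector: (0.5000, 0.8660)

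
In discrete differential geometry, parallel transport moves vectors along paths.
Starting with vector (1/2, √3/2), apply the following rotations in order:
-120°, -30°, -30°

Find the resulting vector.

Total rotation: (-120°) + (-30°) + (-30°) = -180° ≡ 180° (mod 360°). Final vector: (-0.5000, -0.8660)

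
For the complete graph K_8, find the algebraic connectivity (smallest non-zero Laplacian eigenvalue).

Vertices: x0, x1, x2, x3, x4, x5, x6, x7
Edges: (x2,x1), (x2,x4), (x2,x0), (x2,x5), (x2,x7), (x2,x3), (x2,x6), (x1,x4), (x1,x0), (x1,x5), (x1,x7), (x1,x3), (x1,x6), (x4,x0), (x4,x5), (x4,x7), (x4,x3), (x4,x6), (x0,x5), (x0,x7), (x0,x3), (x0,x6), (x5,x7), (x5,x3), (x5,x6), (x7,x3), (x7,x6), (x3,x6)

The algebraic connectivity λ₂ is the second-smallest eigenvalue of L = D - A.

For the complete graph K_n, L = nI − J (J = all-ones matrix). J has eigenvalues n (once, eigenvector 𝟙) and 0 (multiplicity n−1), so L has eigenvalues 0 (once) and n (multiplicity n−1). Here n = 8: eigenvalue 0 once and 8 with multiplicity 7.
Laplacian eigenvalues: [0.0, 8.0, 8.0, 8.0, 8.0, 8.0, 8.0, 8.0]. Algebraic connectivity (smallest non-zero eigenvalue) = 8.0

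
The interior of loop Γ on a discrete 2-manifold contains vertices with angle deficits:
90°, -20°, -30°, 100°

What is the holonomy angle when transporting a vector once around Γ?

Holonomy = total enclosed curvature = 90° + (-20°) + (-30°) + 100° = 140°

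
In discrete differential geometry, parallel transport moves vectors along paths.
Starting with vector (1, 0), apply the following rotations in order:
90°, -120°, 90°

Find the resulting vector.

Total rotation: 90° + (-120°) + 90° = 60°. Final vector: (0.5000, 0.8660)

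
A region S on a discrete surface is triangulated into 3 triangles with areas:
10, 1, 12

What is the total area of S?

10 + 1 + 12 = 23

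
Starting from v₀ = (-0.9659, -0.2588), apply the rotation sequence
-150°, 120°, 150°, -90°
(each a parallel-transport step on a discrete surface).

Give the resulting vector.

Total rotation: (-150°) + 120° + 150° + (-90°) = 30°. Final vector: (-0.7071, -0.7071)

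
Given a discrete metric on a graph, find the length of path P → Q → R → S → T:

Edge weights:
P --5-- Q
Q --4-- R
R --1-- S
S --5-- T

Arc length = 5 + 4 + 1 + 5 = 15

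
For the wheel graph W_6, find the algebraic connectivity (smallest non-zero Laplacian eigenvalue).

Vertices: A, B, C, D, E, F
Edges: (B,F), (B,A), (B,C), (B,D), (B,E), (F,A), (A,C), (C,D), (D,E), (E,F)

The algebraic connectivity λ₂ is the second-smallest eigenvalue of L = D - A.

The wheel W_6 is the join K_1 ∨ C_5 (a hub joined to every vertex of a cycle of length 5). For a join G ∨ H (G on p vertices, H on q vertices) the Laplacian spectrum is 0, p+q, the eigenvalues of L(G) other than one 0 each shifted by +q, and the eigenvalues of L(H) other than one 0 each shifted by +p. With G = K_1 (p = 1, nothing left after dropping its 0) and H = C_5 (q = 5, eigenvalues 2 − 2cos(2πk/5), k = 0, …, 4; drop k = 0), the spectrum of W_6 is 0, 6, and 1 + (2 − 2cos(2πk/5)) = 3 − 2cos(2πk/5) for k = 1, …, 4:
k=1: 3 − 2cos(2π/5) = 2.382; k=2: 3 − 2cos(4π/5) = 4.618; k=3: 3 − 2cos(6π/5) = 4.618; k=4: 3 − 2cos(8π/5) = 2.382.
Laplacian eigenvalues: [0.0, 2.382, 2.382, 4.618, 4.618, 6.0]. Algebraic connectivity (smallest non-zero eigenvalue) = 2.382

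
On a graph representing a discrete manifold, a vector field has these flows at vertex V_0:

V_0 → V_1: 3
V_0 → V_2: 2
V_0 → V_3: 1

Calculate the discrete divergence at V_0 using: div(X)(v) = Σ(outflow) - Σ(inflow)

Divergence = sum of outgoing flows = 3 + 2 + 1 = 6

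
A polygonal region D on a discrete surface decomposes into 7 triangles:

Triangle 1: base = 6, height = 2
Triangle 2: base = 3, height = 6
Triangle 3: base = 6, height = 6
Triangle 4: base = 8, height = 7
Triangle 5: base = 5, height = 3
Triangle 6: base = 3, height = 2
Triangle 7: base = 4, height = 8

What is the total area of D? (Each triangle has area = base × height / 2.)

(1/2)×6×2 + (1/2)×3×6 + (1/2)×6×6 + (1/2)×8×7 + (1/2)×5×3 + (1/2)×3×2 + (1/2)×4×8 = 87.5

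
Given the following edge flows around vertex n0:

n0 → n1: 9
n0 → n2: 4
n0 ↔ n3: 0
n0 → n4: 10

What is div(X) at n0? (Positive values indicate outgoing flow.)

Divergence = sum of outgoing flows = 9 + 4 + 0 + 10 = 23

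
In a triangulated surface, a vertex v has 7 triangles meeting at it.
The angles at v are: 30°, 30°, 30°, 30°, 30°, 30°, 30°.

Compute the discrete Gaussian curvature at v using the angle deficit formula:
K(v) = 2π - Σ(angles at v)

Sum of angles = 210°. K = 360° - 210° = 150° = 5π/6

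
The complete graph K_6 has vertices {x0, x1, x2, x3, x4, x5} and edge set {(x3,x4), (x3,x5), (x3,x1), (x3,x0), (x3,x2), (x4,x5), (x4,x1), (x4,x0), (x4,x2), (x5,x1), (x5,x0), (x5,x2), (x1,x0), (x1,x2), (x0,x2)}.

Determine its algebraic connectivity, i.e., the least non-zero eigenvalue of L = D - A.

For the complete graph K_n, L = nI − J (J = all-ones matrix). J has eigenvalues n (once, eigenvector 𝟙) and 0 (multiplicity n−1), so L has eigenvalues 0 (once) and n (multiplicity n−1). Here n = 6: eigenvalue 0 once and 6 with multiplicity 5.
Laplacian eigenvalues: [0.0, 6.0, 6.0, 6.0, 6.0, 6.0]. Algebraic connectivity (smallest non-zero eigenvalue) = 6.0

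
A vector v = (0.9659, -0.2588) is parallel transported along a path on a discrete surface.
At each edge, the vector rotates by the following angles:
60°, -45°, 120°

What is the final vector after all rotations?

Total rotation: 60° + (-45°) + 120° = 135°. Final vector: (-0.5000, 0.8660)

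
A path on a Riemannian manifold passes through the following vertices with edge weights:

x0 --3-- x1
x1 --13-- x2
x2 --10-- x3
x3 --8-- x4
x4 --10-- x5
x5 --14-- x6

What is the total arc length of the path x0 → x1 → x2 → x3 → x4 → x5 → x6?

Arc length = 3 + 13 + 10 + 8 + 10 + 14 = 58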